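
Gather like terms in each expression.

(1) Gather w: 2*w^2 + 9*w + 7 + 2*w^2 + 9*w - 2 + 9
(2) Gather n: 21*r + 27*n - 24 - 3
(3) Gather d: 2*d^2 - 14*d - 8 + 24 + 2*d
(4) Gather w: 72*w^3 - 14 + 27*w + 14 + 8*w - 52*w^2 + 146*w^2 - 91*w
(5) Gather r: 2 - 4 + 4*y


(1) = 4*w^2 + 18*w + 14
(2) = 27*n + 21*r - 27
(3) = 2*d^2 - 12*d + 16
(4) = 72*w^3 + 94*w^2 - 56*w
(5) = 4*y - 2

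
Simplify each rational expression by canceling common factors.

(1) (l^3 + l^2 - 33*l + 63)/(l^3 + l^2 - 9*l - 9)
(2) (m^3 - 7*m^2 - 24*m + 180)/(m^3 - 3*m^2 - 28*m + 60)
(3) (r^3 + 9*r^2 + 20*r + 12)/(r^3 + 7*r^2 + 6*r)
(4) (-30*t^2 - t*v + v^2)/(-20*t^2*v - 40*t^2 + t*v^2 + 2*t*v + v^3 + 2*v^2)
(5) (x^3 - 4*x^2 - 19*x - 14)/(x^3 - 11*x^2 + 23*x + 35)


(1) = (l^2 + 4*l - 21)/(l^2 + 4*l + 3)
(2) = (m - 6)/(m - 2)
(3) = (r + 2)/r
(4) = (6*t - v)/(4*t*v + 8*t - v^2 - 2*v)
(5) = (x + 2)/(x - 5)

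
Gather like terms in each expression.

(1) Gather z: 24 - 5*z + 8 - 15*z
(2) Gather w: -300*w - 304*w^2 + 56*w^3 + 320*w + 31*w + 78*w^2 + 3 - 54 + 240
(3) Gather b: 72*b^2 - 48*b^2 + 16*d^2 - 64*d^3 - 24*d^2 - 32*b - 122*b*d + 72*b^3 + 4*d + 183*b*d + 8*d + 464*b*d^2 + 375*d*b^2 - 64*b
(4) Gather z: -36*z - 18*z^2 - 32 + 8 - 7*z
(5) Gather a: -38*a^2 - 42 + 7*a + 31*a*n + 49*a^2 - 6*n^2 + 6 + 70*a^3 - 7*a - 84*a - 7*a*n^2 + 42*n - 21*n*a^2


(1) = 32 - 20*z
(2) = 56*w^3 - 226*w^2 + 51*w + 189
(3) = 72*b^3 + b^2*(375*d + 24) + b*(464*d^2 + 61*d - 96) - 64*d^3 - 8*d^2 + 12*d
(4) = -18*z^2 - 43*z - 24
(5) = 70*a^3 + a^2*(11 - 21*n) + a*(-7*n^2 + 31*n - 84) - 6*n^2 + 42*n - 36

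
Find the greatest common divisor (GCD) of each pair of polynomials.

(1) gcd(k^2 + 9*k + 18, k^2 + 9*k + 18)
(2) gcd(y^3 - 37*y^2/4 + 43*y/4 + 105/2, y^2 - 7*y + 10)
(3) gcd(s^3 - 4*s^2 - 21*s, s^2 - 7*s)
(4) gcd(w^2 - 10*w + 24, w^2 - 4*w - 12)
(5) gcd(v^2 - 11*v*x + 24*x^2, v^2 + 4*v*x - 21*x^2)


(1) = gcd((k + 3)*(k + 6), (k + 3)*(k + 6)) = k^2 + 9*k + 18
(2) = y - 5
(3) = gcd(s*(s - 7)*(s + 3), s*(s - 7)) = s^2 - 7*s
(4) = w - 6
(5) = -v + 3*x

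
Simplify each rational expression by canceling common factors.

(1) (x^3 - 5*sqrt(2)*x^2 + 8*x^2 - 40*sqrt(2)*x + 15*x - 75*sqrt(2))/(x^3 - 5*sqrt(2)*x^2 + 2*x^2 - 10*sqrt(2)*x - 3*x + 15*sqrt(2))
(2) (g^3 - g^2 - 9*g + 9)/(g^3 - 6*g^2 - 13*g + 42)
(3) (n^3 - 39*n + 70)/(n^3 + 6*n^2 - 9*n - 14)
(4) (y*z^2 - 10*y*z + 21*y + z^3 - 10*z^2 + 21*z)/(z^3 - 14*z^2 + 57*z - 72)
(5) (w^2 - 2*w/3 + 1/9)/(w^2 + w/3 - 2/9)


(1) = (x + 5)/(x - 1)
(2) = (g^2 - 4*g + 3)/(g^2 - 9*g + 14)
(3) = (n - 5)/(n + 1)
(4) = (y*z - 7*y + z^2 - 7*z)/(z^2 - 11*z + 24)
(5) = (3*w - 1)/(3*w + 2)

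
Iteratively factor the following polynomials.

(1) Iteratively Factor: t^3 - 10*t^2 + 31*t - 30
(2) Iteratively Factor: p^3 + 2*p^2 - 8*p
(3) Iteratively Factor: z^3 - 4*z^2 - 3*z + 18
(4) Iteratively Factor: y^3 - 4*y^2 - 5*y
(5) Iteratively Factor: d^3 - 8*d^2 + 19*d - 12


(1) = (t - 5)*(t^2 - 5*t + 6) = (t - 5)*(t - 2)*(t - 3)
(2) = (p)*(p^2 + 2*p - 8) = p*(p + 4)*(p - 2)
(3) = (z - 3)*(z^2 - z - 6) = (z - 3)*(z + 2)*(z - 3)
(4) = (y)*(y^2 - 4*y - 5) = y*(y - 5)*(y + 1)
(5) = (d - 3)*(d^2 - 5*d + 4) = (d - 3)*(d - 1)*(d - 4)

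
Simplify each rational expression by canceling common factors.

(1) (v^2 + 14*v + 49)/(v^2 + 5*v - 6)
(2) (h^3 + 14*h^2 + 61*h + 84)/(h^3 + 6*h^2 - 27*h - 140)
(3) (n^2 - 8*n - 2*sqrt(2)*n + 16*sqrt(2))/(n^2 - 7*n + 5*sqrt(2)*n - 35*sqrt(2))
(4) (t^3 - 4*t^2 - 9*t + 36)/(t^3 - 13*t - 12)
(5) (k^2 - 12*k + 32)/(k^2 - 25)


(1) = (v^2 + 14*v + 49)/(v^2 + 5*v - 6)
(2) = (h + 3)/(h - 5)
(3) = (n^2 + n*(-8 - 2*sqrt(2)) + 16*sqrt(2))/(n^2 + n*(-7 + 5*sqrt(2)) - 35*sqrt(2))
(4) = (t - 3)/(t + 1)
(5) = (k^2 - 12*k + 32)/(k^2 - 25)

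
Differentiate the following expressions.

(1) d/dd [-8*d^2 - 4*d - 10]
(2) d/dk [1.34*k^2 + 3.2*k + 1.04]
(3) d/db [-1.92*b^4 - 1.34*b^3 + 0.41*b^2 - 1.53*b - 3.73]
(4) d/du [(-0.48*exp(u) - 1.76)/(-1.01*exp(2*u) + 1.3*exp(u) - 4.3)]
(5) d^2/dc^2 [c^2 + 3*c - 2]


(1) = -16*d - 4
(2) = 2.68*k + 3.2
(3) = -7.68*b^3 - 4.02*b^2 + 0.82*b - 1.53
(4) = (-0.4848*exp(2*u) - 3.5552*exp(u) + 4.352)*exp(u)/(1.0201*exp(4*u) - 2.626*exp(3*u) + 10.376*exp(2*u) - 11.18*exp(u) + 18.49)
(5) = 2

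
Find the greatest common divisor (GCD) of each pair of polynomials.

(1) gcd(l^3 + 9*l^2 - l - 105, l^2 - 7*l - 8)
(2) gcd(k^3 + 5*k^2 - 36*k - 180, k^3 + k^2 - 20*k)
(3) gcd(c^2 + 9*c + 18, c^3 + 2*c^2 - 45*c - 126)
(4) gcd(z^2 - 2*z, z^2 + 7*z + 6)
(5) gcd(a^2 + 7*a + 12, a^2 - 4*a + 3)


(1) = gcd((l - 3)*(l + 5)*(l + 7), (l - 8)*(l + 1)) = 1
(2) = k + 5
(3) = gcd((c + 3)*(c + 6), (c - 7)*(c + 3)*(c + 6)) = c^2 + 9*c + 18
(4) = gcd(z*(z - 2), (z + 1)*(z + 6)) = 1
(5) = 1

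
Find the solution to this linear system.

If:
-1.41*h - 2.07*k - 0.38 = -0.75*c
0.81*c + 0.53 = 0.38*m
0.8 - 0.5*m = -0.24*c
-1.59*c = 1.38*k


Then:
c = 0.12
h = 0.01
k = -0.14
m = 1.66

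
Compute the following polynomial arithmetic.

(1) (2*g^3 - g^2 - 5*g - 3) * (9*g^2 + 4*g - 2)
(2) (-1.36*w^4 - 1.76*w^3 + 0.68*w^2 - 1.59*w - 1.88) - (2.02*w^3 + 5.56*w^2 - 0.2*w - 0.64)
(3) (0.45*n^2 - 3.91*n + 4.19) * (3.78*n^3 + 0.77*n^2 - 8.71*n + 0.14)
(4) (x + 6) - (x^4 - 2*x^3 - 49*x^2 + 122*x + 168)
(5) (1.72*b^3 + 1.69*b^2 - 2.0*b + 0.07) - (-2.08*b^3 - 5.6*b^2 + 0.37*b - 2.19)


(1) = 18*g^5 - g^4 - 53*g^3 - 45*g^2 - 2*g + 6
(2) = -1.36*w^4 - 3.78*w^3 - 4.88*w^2 - 1.39*w - 1.24
(3) = 1.701*n^5 - 14.4333*n^4 + 8.908*n^3 + 37.3454*n^2 - 37.0423*n + 0.5866
(4) = -x^4 + 2*x^3 + 49*x^2 - 121*x - 162
(5) = 3.8*b^3 + 7.29*b^2 - 2.37*b + 2.26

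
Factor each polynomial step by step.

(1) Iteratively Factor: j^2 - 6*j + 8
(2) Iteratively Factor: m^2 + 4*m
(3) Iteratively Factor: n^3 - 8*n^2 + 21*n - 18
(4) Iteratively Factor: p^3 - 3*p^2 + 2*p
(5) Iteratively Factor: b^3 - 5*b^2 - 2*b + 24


(1) = (j - 4)*(j - 2)
(2) = (m)*(m + 4)
(3) = (n - 2)*(n^2 - 6*n + 9) = (n - 3)*(n - 2)*(n - 3)
(4) = (p)*(p^2 - 3*p + 2) = p*(p - 1)*(p - 2)
(5) = (b + 2)*(b^2 - 7*b + 12) = (b - 4)*(b + 2)*(b - 3)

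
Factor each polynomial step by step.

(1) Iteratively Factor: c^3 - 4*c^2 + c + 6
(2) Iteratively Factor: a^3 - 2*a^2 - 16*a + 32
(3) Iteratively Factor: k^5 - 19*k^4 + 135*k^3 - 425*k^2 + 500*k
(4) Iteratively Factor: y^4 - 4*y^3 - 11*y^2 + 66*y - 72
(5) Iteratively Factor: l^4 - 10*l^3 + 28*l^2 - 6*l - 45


(1) = (c + 1)*(c^2 - 5*c + 6) = (c - 2)*(c + 1)*(c - 3)
(2) = (a - 2)*(a^2 - 16) = (a - 2)*(a + 4)*(a - 4)
(3) = (k)*(k^4 - 19*k^3 + 135*k^2 - 425*k + 500) = k*(k - 5)*(k^3 - 14*k^2 + 65*k - 100) = k*(k - 5)*(k - 4)*(k^2 - 10*k + 25) = k*(k - 5)^2*(k - 4)*(k - 5)
(4) = (y - 3)*(y^3 - y^2 - 14*y + 24) = (y - 3)*(y - 2)*(y^2 + y - 12) = (y - 3)*(y - 2)*(y + 4)*(y - 3)
(5) = (l + 1)*(l^3 - 11*l^2 + 39*l - 45) = (l - 5)*(l + 1)*(l^2 - 6*l + 9) = (l - 5)*(l - 3)*(l + 1)*(l - 3)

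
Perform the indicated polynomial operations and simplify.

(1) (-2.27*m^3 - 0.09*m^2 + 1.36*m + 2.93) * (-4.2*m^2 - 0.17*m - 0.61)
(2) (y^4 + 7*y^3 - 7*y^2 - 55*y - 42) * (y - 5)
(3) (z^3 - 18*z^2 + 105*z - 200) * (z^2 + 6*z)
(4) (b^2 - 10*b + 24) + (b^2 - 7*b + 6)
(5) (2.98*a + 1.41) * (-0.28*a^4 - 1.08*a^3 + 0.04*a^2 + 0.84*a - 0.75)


(1) = 9.534*m^5 + 0.7639*m^4 - 4.312*m^3 - 12.4823*m^2 - 1.3277*m - 1.7873
(2) = y^5 + 2*y^4 - 42*y^3 - 20*y^2 + 233*y + 210
(3) = z^5 - 12*z^4 - 3*z^3 + 430*z^2 - 1200*z
(4) = 2*b^2 - 17*b + 30
(5) = -0.8344*a^5 - 3.6132*a^4 - 1.4036*a^3 + 2.5596*a^2 - 1.0506*a - 1.0575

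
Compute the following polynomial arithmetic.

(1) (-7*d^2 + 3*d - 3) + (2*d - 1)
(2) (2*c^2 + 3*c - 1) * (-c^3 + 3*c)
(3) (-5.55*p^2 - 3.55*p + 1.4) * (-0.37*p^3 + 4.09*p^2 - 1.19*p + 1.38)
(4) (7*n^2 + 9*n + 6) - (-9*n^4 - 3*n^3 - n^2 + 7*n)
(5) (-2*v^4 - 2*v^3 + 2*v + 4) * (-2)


(1) = -7*d^2 + 5*d - 4
(2) = -2*c^5 - 3*c^4 + 7*c^3 + 9*c^2 - 3*c
(3) = 2.0535*p^5 - 21.386*p^4 - 8.433*p^3 + 2.2915*p^2 - 6.565*p + 1.932
(4) = 9*n^4 + 3*n^3 + 8*n^2 + 2*n + 6
(5) = 4*v^4 + 4*v^3 - 4*v - 8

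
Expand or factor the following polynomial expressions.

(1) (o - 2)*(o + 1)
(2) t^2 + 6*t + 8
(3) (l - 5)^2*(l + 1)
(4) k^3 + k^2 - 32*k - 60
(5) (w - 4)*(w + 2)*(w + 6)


(1) = o^2 - o - 2
(2) = (t + 2)*(t + 4)
(3) = l^3 - 9*l^2 + 15*l + 25
(4) = (k - 6)*(k + 2)*(k + 5)
(5) = w^3 + 4*w^2 - 20*w - 48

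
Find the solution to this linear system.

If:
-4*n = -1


Then:
n = 1/4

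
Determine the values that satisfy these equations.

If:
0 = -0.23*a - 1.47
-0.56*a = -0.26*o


Then:
a = -6.39
o = -13.77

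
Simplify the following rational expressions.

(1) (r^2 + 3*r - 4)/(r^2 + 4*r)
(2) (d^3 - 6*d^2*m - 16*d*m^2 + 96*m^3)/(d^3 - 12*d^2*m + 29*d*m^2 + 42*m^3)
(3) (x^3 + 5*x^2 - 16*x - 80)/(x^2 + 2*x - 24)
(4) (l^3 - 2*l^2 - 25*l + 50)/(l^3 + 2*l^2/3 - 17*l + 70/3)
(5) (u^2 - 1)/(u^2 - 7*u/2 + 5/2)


(1) = (r - 1)/r
(2) = (d^2 - 16*m^2)/(d^2 - 6*d*m - 7*m^2)
(3) = (x^2 + 9*x + 20)/(x + 6)
(4) = (3*l - 15)/(3*l - 7)
(5) = (2*u + 2)/(2*u - 5)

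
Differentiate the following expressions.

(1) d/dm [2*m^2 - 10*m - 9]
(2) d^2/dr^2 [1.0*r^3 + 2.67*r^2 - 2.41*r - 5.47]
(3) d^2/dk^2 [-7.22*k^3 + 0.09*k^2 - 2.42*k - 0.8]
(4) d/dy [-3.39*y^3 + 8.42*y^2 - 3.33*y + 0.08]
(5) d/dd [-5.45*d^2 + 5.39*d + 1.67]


(1) = 4*m - 10
(2) = 6.0*r + 5.34
(3) = 0.18 - 43.32*k
(4) = -10.17*y^2 + 16.84*y - 3.33
(5) = 5.39 - 10.9*d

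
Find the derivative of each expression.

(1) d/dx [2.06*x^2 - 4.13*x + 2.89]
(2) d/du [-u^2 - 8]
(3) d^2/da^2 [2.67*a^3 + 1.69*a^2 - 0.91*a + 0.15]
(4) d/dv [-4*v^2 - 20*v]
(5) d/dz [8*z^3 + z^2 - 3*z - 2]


(1) = 4.12*x - 4.13
(2) = -2*u
(3) = 16.02*a + 3.38
(4) = -8*v - 20
(5) = 24*z^2 + 2*z - 3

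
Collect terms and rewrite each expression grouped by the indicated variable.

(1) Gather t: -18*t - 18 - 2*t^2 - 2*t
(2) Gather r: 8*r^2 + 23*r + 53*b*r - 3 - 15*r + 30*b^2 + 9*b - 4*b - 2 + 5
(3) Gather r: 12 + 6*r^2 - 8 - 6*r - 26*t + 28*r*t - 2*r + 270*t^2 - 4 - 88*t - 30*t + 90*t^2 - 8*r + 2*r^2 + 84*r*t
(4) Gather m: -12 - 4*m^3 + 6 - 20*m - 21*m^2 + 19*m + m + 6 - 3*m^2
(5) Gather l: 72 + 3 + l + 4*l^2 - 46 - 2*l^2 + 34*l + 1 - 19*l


(1) = -2*t^2 - 20*t - 18
(2) = 30*b^2 + 5*b + 8*r^2 + r*(53*b + 8)
(3) = 8*r^2 + r*(112*t - 16) + 360*t^2 - 144*t
(4) = -4*m^3 - 24*m^2
(5) = 2*l^2 + 16*l + 30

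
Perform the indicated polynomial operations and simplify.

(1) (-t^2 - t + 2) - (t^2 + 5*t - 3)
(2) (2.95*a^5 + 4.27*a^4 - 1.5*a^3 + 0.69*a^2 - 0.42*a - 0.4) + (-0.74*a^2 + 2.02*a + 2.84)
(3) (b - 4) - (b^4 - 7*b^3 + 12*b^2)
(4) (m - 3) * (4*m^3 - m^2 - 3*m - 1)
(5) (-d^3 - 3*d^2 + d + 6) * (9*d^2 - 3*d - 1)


(1) = -2*t^2 - 6*t + 5
(2) = 2.95*a^5 + 4.27*a^4 - 1.5*a^3 - 0.05*a^2 + 1.6*a + 2.44
(3) = -b^4 + 7*b^3 - 12*b^2 + b - 4
(4) = 4*m^4 - 13*m^3 + 8*m + 3
(5) = -9*d^5 - 24*d^4 + 19*d^3 + 54*d^2 - 19*d - 6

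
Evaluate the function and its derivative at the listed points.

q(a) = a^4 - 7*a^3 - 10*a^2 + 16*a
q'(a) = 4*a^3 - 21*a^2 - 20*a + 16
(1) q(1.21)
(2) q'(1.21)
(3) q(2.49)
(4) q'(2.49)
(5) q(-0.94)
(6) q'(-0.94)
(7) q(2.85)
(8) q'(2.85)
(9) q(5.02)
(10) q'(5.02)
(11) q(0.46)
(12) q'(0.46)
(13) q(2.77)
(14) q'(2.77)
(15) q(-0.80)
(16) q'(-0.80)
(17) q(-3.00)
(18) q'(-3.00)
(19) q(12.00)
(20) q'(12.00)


(1) = -5.54
(2) = -31.86
(3) = -91.79
(4) = -102.25
(5) = -17.28
(6) = 12.92
(7) = -131.69
(8) = -118.98
(9) = -422.17
(10) = -107.58
(11) = 4.61
(12) = 2.75
(13) = -122.31
(14) = -115.52
(15) = -15.21
(16) = 16.51
(17) = 132.00
(18) = -221.00
(19) = 7392.00
(20) = 3664.00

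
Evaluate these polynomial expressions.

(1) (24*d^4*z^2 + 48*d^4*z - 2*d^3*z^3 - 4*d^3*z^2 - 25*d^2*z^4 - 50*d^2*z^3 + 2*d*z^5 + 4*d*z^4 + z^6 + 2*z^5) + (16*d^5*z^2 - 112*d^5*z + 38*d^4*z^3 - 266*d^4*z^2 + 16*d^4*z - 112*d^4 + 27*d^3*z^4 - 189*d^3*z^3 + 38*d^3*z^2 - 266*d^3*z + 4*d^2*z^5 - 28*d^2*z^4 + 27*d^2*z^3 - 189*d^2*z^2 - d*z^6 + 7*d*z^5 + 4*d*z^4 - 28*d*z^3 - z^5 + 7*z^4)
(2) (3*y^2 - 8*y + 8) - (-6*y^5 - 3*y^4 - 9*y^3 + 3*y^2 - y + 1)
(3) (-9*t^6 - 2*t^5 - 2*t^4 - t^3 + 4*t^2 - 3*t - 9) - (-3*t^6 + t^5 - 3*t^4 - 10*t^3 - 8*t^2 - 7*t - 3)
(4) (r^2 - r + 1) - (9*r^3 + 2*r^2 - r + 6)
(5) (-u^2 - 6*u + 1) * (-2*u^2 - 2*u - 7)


(1) = 16*d^5*z^2 - 112*d^5*z + 38*d^4*z^3 - 242*d^4*z^2 + 64*d^4*z - 112*d^4 + 27*d^3*z^4 - 191*d^3*z^3 + 34*d^3*z^2 - 266*d^3*z + 4*d^2*z^5 - 53*d^2*z^4 - 23*d^2*z^3 - 189*d^2*z^2 - d*z^6 + 9*d*z^5 + 8*d*z^4 - 28*d*z^3 + z^6 + z^5 + 7*z^4
(2) = 6*y^5 + 3*y^4 + 9*y^3 - 7*y + 7
(3) = -6*t^6 - 3*t^5 + t^4 + 9*t^3 + 12*t^2 + 4*t - 6
(4) = -9*r^3 - r^2 - 5
(5) = 2*u^4 + 14*u^3 + 17*u^2 + 40*u - 7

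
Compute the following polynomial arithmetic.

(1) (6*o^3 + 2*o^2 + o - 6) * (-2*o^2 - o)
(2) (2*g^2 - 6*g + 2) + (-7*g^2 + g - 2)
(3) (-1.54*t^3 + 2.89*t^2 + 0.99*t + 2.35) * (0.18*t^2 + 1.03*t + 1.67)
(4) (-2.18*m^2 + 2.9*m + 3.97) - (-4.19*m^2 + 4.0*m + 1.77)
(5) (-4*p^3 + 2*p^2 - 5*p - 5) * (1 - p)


(1) = -12*o^5 - 10*o^4 - 4*o^3 + 11*o^2 + 6*o
(2) = -5*g^2 - 5*g
(3) = -0.2772*t^5 - 1.066*t^4 + 0.5831*t^3 + 6.269*t^2 + 4.0738*t + 3.9245
(4) = 2.01*m^2 - 1.1*m + 2.2
(5) = 4*p^4 - 6*p^3 + 7*p^2 - 5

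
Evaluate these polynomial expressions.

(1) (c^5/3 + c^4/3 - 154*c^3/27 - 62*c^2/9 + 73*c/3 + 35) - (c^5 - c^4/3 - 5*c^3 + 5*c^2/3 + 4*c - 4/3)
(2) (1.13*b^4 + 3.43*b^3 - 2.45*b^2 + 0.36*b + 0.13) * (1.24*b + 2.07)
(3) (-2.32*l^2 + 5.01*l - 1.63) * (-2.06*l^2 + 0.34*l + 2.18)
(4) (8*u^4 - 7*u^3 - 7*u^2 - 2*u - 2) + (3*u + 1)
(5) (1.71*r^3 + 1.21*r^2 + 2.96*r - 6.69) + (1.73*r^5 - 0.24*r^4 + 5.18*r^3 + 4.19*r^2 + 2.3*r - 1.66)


(1) = -2*c^5/3 + 2*c^4/3 - 19*c^3/27 - 77*c^2/9 + 61*c/3 + 109/3
(2) = 1.4012*b^5 + 6.5923*b^4 + 4.0621*b^3 - 4.6251*b^2 + 0.9064*b + 0.2691
(3) = 4.7792*l^4 - 11.1094*l^3 + 0.0036*l^2 + 10.3676*l - 3.5534
(4) = 8*u^4 - 7*u^3 - 7*u^2 + u - 1
(5) = 1.73*r^5 - 0.24*r^4 + 6.89*r^3 + 5.4*r^2 + 5.26*r - 8.35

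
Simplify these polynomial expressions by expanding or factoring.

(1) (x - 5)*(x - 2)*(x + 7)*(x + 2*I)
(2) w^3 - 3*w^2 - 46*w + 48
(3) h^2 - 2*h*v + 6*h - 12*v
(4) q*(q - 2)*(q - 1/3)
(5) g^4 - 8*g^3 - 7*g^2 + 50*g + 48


(1) = x^4 + 2*I*x^3 - 39*x^2 + 70*x - 78*I*x + 140*I
(2) = (w - 8)*(w - 1)*(w + 6)
(3) = (h + 6)*(h - 2*v)
(4) = q^3 - 7*q^2/3 + 2*q/3
(5) = (g - 8)*(g - 3)*(g + 1)*(g + 2)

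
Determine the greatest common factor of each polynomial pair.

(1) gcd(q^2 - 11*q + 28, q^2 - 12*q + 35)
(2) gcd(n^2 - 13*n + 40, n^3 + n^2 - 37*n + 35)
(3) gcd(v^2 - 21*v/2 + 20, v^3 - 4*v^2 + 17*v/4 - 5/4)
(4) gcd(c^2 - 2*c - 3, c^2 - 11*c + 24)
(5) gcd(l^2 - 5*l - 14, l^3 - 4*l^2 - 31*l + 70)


(1) = gcd((q - 7)*(q - 4), (q - 7)*(q - 5)) = q - 7
(2) = gcd((n - 8)*(n - 5), (n - 5)*(n - 1)*(n + 7)) = n - 5
(3) = v - 5/2
(4) = c - 3
(5) = gcd((l - 7)*(l + 2), (l - 7)*(l - 2)*(l + 5)) = l - 7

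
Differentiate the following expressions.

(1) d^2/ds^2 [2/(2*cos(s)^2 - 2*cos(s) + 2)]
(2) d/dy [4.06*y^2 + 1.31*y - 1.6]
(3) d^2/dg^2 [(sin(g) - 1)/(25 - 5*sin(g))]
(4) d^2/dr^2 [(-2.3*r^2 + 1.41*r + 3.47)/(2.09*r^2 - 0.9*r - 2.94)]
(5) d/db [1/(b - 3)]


(1) = (4*sin(s)^4 + sin(s)^2 + 19*cos(s)/4 - 3*cos(3*s)/4 - 5)/(sin(s)^2 + cos(s) - 2)^3
(2) = 8.12*y + 1.31
(3) = 4*(sin(g)^2 + 5*sin(g) - 2)/(5*(sin(g) - 5)^3)
(4) = (3.665442*r^3 + 6.148362*r^2 + 12.820896*r + 1.042644)/(9.129329*r^6 - 11.79387*r^5 - 33.447942*r^4 + 32.45184*r^3 + 47.051172*r^2 - 23.33772*r - 25.412184)
(5) = -1/(b - 3)^2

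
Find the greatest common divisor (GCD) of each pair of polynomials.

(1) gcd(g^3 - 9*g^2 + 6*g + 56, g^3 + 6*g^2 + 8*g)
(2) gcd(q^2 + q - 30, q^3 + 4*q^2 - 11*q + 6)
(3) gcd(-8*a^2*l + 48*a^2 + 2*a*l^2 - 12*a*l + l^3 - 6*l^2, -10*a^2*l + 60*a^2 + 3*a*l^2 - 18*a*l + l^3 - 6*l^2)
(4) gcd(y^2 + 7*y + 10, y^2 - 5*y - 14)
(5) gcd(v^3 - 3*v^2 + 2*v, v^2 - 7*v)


(1) = gcd((g - 7)*(g - 4)*(g + 2), g*(g + 2)*(g + 4)) = g + 2
(2) = gcd((q - 5)*(q + 6), (q - 1)^2*(q + 6)) = q + 6
(3) = 2*a*l - 12*a - l^2 + 6*l
(4) = y + 2
(5) = gcd(v*(v - 2)*(v - 1), v*(v - 7)) = v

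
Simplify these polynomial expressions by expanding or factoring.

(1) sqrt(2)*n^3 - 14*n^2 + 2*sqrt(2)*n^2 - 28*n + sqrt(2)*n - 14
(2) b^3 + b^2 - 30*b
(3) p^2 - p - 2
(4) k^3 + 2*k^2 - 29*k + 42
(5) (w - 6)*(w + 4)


(1) = (n + 1)*(n - 7*sqrt(2))*(sqrt(2)*n + sqrt(2))
(2) = b*(b - 5)*(b + 6)
(3) = (p - 2)*(p + 1)
(4) = (k - 3)*(k - 2)*(k + 7)
(5) = w^2 - 2*w - 24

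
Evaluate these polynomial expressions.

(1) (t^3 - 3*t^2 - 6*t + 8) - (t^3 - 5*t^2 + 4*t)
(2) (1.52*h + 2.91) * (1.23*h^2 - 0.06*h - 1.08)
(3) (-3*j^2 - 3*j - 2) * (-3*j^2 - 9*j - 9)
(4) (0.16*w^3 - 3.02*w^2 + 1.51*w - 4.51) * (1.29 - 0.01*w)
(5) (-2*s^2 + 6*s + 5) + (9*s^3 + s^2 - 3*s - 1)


(1) = 2*t^2 - 10*t + 8
(2) = 1.8696*h^3 + 3.4881*h^2 - 1.8162*h - 3.1428
(3) = 9*j^4 + 36*j^3 + 60*j^2 + 45*j + 18
(4) = -0.0016*w^4 + 0.2366*w^3 - 3.9109*w^2 + 1.993*w - 5.8179
(5) = 9*s^3 - s^2 + 3*s + 4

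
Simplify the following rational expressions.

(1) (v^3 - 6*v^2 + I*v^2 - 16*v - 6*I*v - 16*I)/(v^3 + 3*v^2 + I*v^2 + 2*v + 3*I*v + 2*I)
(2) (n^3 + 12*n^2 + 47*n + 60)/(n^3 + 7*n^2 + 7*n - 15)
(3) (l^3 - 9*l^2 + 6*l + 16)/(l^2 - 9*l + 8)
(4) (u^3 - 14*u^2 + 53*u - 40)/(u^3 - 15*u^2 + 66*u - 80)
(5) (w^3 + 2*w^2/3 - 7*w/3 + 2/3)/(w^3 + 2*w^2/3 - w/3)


(1) = (v - 8)/(v + 1)
(2) = (n + 4)/(n - 1)
(3) = (l^2 - l - 2)/(l - 1)
(4) = (u - 1)/(u - 2)
(5) = (w^2 + w - 2)/(w^2 + w)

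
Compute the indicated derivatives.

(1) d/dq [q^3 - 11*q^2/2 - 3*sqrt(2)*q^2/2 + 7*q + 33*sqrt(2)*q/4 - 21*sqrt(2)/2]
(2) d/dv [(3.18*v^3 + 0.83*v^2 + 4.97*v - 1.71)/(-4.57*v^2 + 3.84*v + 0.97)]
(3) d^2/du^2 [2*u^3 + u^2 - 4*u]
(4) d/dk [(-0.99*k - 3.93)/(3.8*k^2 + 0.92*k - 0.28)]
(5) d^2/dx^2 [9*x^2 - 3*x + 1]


(1) = 3*q^2 - 11*q - 3*sqrt(2)*q + 7 + 33*sqrt(2)/4
(2) = (-14.5326*v^4 + 24.4224*v^3 + 35.1539*v^2 - 14.0192*v + 11.3873)/(20.8849*v^4 - 35.0976*v^3 + 5.8798*v^2 + 7.4496*v + 0.9409)
(3) = 12*u + 2
(4) = (3.762*k^2 + 29.868*k + 3.8928)/(14.44*k^4 + 6.992*k^3 - 1.2816*k^2 - 0.5152*k + 0.0784)
(5) = 18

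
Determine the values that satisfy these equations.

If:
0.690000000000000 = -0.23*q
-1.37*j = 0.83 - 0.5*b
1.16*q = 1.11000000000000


Then:
No Solution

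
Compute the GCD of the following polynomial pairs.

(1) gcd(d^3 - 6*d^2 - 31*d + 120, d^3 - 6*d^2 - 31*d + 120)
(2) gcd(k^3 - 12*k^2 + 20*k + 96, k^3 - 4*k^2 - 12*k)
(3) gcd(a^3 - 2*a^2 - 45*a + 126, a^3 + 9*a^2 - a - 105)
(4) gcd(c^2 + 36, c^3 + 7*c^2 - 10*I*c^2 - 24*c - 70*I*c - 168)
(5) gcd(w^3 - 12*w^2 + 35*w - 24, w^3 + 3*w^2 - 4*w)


(1) = gcd((d - 8)*(d - 3)*(d + 5), (d - 8)*(d - 3)*(d + 5)) = d^3 - 6*d^2 - 31*d + 120
(2) = gcd((k - 8)*(k - 6)*(k + 2), k*(k - 6)*(k + 2)) = k^2 - 4*k - 12
(3) = a^2 + 4*a - 21
(4) = c - 6*I
(5) = gcd((w - 8)*(w - 3)*(w - 1), w*(w - 1)*(w + 4)) = w - 1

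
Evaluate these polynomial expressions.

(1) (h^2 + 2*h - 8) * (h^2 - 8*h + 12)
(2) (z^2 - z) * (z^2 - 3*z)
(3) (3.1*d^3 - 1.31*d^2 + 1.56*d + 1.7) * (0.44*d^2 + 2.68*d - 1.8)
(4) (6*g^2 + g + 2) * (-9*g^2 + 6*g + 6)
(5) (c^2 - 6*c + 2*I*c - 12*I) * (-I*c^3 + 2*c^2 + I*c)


(1) = h^4 - 6*h^3 - 12*h^2 + 88*h - 96
(2) = z^4 - 4*z^3 + 3*z^2
(3) = 1.364*d^5 + 7.7316*d^4 - 8.4044*d^3 + 7.2868*d^2 + 1.748*d - 3.06
(4) = -54*g^4 + 27*g^3 + 24*g^2 + 18*g + 12
(5) = -I*c^5 + 4*c^4 + 6*I*c^4 - 24*c^3 + 5*I*c^3 - 2*c^2 - 30*I*c^2 + 12*c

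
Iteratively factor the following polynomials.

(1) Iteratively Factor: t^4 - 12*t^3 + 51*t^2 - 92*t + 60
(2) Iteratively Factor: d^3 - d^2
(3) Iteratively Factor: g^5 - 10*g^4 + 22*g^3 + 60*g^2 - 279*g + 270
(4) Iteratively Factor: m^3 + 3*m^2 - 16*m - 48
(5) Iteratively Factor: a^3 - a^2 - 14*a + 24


(1) = (t - 3)*(t^3 - 9*t^2 + 24*t - 20) = (t - 3)*(t - 2)*(t^2 - 7*t + 10) = (t - 3)*(t - 2)^2*(t - 5)
(2) = (d)*(d^2 - d) = d^2*(d - 1)
(3) = (g - 2)*(g^4 - 8*g^3 + 6*g^2 + 72*g - 135) = (g - 3)*(g - 2)*(g^3 - 5*g^2 - 9*g + 45) = (g - 3)^2*(g - 2)*(g^2 - 2*g - 15) = (g - 3)^2*(g - 2)*(g + 3)*(g - 5)
(4) = (m - 4)*(m^2 + 7*m + 12) = (m - 4)*(m + 3)*(m + 4)
(5) = (a - 2)*(a^2 + a - 12) = (a - 2)*(a + 4)*(a - 3)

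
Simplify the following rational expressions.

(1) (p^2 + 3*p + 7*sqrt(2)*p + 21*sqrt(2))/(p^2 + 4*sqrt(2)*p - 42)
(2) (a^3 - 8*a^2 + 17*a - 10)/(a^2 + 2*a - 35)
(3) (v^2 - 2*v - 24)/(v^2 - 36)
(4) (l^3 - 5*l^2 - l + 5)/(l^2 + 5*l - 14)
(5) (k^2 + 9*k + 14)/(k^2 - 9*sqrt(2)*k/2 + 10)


(1) = (p + 3)/(p - 3*sqrt(2))
(2) = (a^2 - 3*a + 2)/(a + 7)
(3) = (v + 4)/(v + 6)
(4) = (l^3 - 5*l^2 - l + 5)/(l^2 + 5*l - 14)
(5) = (2*k^2 + 18*k + 28)/(2*k^2 - 9*sqrt(2)*k + 20)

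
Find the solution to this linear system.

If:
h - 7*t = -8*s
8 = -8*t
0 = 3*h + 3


Then:
h = -1
s = -3/4
t = -1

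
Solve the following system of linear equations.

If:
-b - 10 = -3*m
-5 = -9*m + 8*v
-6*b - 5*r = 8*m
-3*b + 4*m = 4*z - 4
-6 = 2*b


Then:
b = -3
m = 7/3
r = -2/15
v = 2
z = 67/12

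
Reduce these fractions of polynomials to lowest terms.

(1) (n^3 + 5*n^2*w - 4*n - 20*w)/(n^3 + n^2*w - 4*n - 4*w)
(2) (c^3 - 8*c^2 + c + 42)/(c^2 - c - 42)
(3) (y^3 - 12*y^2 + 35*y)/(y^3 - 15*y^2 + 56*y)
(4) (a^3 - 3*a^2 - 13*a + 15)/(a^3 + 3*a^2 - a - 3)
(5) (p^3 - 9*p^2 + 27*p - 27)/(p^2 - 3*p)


(1) = (n + 5*w)/(n + w)
(2) = (c^2 - c - 6)/(c + 6)
(3) = (y - 5)/(y - 8)
(4) = (a - 5)/(a + 1)
(5) = (p^2 - 6*p + 9)/p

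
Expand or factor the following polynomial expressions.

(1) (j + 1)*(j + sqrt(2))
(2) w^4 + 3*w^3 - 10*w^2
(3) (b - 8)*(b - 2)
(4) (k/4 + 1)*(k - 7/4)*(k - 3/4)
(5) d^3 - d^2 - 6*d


(1) = j^2 + j + sqrt(2)*j + sqrt(2)
(2) = w^2*(w - 2)*(w + 5)
(3) = b^2 - 10*b + 16
(4) = k^3/4 + 3*k^2/8 - 139*k/64 + 21/16
(5) = d*(d - 3)*(d + 2)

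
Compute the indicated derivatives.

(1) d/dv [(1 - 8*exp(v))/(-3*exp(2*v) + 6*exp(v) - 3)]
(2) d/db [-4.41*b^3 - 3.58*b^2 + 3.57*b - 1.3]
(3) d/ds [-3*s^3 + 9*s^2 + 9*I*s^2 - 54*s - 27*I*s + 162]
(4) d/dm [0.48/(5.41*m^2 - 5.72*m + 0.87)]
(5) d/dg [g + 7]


(1) = (-8*exp(v)/3 - 2)*exp(v)/(exp(3*v) - 3*exp(2*v) + 3*exp(v) - 1)
(2) = -13.23*b^2 - 7.16*b + 3.57
(3) = -9*s^2 + 18*s*(1 + I) - 54 - 27*I
(4) = (2.7456 - 5.1936*m)/(5.41*m^2 - 5.72*m + 0.87)^2
(5) = 1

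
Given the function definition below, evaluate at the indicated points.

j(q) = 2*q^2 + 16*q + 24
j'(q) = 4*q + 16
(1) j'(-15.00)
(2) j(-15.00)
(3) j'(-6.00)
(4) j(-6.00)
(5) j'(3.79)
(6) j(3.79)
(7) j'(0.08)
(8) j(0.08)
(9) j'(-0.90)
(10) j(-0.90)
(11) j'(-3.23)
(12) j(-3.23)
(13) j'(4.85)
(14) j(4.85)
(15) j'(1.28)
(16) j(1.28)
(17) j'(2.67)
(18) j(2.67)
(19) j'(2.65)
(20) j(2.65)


(1) = -44.00
(2) = 234.00
(3) = -8.00
(4) = 0.00
(5) = 31.16
(6) = 113.37
(7) = 16.32
(8) = 25.29
(9) = 12.40
(10) = 11.22
(11) = 3.08
(12) = -6.81
(13) = 35.40
(14) = 148.64
(15) = 21.12
(16) = 47.76
(17) = 26.68
(18) = 80.98
(19) = 26.60
(20) = 80.44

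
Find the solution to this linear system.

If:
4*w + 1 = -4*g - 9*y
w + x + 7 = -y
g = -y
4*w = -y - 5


Then:
g = -1
w = -3/2
x = -13/2
y = 1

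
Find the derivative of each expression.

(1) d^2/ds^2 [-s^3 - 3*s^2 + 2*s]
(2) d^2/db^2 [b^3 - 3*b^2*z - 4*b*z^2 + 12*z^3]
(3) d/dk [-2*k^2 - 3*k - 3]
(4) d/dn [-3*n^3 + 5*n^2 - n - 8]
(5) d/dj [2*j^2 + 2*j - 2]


(1) = -6*s - 6
(2) = 6*b - 6*z
(3) = -4*k - 3
(4) = -9*n^2 + 10*n - 1
(5) = 4*j + 2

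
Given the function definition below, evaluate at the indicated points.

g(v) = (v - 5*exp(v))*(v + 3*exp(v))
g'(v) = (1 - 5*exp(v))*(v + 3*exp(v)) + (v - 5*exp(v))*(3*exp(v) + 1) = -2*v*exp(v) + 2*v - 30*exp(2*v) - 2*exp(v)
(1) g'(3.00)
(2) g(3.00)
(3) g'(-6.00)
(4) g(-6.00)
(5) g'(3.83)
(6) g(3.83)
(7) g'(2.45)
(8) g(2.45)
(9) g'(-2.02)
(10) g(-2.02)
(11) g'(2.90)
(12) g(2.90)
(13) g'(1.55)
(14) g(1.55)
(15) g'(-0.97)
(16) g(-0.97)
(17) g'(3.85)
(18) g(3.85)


(1) = -12257.55
(2) = -6162.95
(3) = -11.98
(4) = 36.03
(5) = -64090.03
(6) = -32164.53
(7) = -4103.75
(8) = -2065.13
(9) = -4.30
(10) = 4.35
(11) = -10044.95
(12) = -5051.49
(13) = -686.87
(14) = -345.17
(15) = -6.27
(16) = -0.48
(17) = -66698.57
(18) = -33472.24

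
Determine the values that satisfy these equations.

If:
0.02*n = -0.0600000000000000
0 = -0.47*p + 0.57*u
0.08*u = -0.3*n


Then:
n = -3.00
p = 13.64
u = 11.25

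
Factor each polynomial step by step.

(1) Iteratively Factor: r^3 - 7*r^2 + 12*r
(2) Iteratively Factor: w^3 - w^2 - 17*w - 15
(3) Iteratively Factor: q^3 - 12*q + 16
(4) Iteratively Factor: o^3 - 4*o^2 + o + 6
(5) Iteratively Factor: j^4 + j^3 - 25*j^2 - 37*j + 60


(1) = (r)*(r^2 - 7*r + 12) = r*(r - 4)*(r - 3)
(2) = (w + 3)*(w^2 - 4*w - 5) = (w - 5)*(w + 3)*(w + 1)
(3) = (q + 4)*(q^2 - 4*q + 4) = (q - 2)*(q + 4)*(q - 2)
(4) = (o - 3)*(o^2 - o - 2) = (o - 3)*(o + 1)*(o - 2)
(5) = (j + 4)*(j^3 - 3*j^2 - 13*j + 15) = (j - 1)*(j + 4)*(j^2 - 2*j - 15) = (j - 1)*(j + 3)*(j + 4)*(j - 5)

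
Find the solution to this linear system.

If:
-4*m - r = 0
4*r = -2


Then:
m = 1/8
r = -1/2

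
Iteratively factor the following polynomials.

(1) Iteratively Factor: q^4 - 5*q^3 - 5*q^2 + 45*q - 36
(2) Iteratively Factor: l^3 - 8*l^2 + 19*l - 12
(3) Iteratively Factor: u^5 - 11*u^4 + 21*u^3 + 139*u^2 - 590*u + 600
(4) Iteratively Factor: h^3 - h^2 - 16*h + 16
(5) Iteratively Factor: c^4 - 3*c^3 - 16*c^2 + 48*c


(1) = (q - 4)*(q^3 - q^2 - 9*q + 9) = (q - 4)*(q + 3)*(q^2 - 4*q + 3) = (q - 4)*(q - 3)*(q + 3)*(q - 1)
(2) = (l - 4)*(l^2 - 4*l + 3) = (l - 4)*(l - 1)*(l - 3)
(3) = (u - 3)*(u^4 - 8*u^3 - 3*u^2 + 130*u - 200) = (u - 5)*(u - 3)*(u^3 - 3*u^2 - 18*u + 40) = (u - 5)*(u - 3)*(u + 4)*(u^2 - 7*u + 10) = (u - 5)*(u - 3)*(u - 2)*(u + 4)*(u - 5)
(4) = (h - 1)*(h^2 - 16) = (h - 1)*(h + 4)*(h - 4)
(5) = (c + 4)*(c^3 - 7*c^2 + 12*c) = (c - 4)*(c + 4)*(c^2 - 3*c) = (c - 4)*(c - 3)*(c + 4)*(c)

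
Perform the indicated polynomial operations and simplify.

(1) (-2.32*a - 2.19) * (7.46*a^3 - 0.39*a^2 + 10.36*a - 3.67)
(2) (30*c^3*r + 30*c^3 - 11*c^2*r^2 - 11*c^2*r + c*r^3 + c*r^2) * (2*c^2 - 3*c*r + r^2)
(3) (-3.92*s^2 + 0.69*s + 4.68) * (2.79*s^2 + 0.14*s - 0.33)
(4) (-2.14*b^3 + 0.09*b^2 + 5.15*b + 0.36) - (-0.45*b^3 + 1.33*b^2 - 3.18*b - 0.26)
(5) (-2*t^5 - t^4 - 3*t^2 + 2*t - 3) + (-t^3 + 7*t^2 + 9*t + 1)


(1) = -17.3072*a^4 - 15.4326*a^3 - 23.1811*a^2 - 14.174*a + 8.0373
(2) = 60*c^5*r + 60*c^5 - 112*c^4*r^2 - 112*c^4*r + 65*c^3*r^3 + 65*c^3*r^2 - 14*c^2*r^4 - 14*c^2*r^3 + c*r^5 + c*r^4
(3) = -10.9368*s^4 + 1.3763*s^3 + 14.4474*s^2 + 0.4275*s - 1.5444
(4) = -1.69*b^3 - 1.24*b^2 + 8.33*b + 0.62
(5) = -2*t^5 - t^4 - t^3 + 4*t^2 + 11*t - 2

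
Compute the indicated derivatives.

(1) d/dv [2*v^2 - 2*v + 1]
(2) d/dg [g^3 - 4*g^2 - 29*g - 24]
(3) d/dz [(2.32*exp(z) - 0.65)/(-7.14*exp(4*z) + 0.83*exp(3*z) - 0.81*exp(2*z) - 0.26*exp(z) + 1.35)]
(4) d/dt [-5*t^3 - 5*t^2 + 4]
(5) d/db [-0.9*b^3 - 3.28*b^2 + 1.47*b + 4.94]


(1) = 4*v - 2
(2) = 3*g^2 - 8*g - 29
(3) = (49.6944*exp(4*z) - 22.4152*exp(3*z) + 3.4977*exp(2*z) - 1.053*exp(z) + 2.963)*exp(z)/(50.9796*exp(8*z) - 11.8524*exp(7*z) + 12.2557*exp(6*z) + 2.3682*exp(5*z) - 19.0535*exp(4*z) + 2.6622*exp(3*z) - 2.1194*exp(2*z) - 0.702*exp(z) + 1.8225)
(4) = 5*t*(-3*t - 2)
(5) = -2.7*b^2 - 6.56*b + 1.47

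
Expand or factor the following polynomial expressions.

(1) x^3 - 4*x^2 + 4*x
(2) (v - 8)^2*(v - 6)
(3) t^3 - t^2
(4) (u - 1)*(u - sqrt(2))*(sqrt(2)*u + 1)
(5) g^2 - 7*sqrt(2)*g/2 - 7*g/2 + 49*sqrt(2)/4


(1) = x*(x - 2)^2
(2) = v^3 - 22*v^2 + 160*v - 384
(3) = t^2*(t - 1)
(4) = sqrt(2)*u^3 - sqrt(2)*u^2 - u^2 - sqrt(2)*u + u + sqrt(2)
(5) = (g - 7/2)*(g - 7*sqrt(2)/2)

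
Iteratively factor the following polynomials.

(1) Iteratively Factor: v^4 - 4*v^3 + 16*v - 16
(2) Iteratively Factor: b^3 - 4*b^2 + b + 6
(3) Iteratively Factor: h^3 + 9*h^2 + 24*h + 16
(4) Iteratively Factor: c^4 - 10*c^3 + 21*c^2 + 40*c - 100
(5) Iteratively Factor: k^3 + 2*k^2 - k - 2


(1) = (v + 2)*(v^3 - 6*v^2 + 12*v - 8) = (v - 2)*(v + 2)*(v^2 - 4*v + 4) = (v - 2)^2*(v + 2)*(v - 2)
(2) = (b - 3)*(b^2 - b - 2) = (b - 3)*(b + 1)*(b - 2)
(3) = (h + 4)*(h^2 + 5*h + 4) = (h + 4)^2*(h + 1)
(4) = (c - 5)*(c^3 - 5*c^2 - 4*c + 20) = (c - 5)*(c - 2)*(c^2 - 3*c - 10) = (c - 5)*(c - 2)*(c + 2)*(c - 5)
(5) = (k - 1)*(k^2 + 3*k + 2) = (k - 1)*(k + 2)*(k + 1)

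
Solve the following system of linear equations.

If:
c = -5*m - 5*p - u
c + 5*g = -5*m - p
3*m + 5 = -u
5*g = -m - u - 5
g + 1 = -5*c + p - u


Then:
c = 35/41
g = -46/451
m = -115/451
p = 420/451
u = -1910/451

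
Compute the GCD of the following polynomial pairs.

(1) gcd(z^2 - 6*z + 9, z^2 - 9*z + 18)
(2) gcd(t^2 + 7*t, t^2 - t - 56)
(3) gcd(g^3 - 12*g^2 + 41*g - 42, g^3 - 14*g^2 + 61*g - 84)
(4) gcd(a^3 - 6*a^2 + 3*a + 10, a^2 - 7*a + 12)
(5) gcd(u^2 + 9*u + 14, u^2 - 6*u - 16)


(1) = z - 3
(2) = t + 7
(3) = gcd((g - 7)*(g - 3)*(g - 2), (g - 7)*(g - 4)*(g - 3)) = g^2 - 10*g + 21
(4) = 1
(5) = u + 2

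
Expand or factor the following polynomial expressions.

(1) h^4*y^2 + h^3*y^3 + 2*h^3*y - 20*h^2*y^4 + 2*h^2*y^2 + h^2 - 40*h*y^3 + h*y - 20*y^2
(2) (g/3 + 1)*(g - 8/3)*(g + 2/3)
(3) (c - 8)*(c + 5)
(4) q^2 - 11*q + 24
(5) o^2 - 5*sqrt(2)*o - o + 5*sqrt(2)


(1) = (h - 4*y)*(h + 5*y)*(h*y + 1)^2
(2) = g^3/3 + g^2/3 - 70*g/27 - 16/9
(3) = c^2 - 3*c - 40
(4) = (q - 8)*(q - 3)
(5) = (o - 1)*(o - 5*sqrt(2))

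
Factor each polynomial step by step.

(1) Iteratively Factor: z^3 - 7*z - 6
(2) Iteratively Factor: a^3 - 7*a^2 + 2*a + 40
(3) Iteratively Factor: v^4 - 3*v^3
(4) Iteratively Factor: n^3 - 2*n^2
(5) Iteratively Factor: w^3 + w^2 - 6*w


(1) = (z - 3)*(z^2 + 3*z + 2) = (z - 3)*(z + 2)*(z + 1)
(2) = (a - 4)*(a^2 - 3*a - 10) = (a - 4)*(a + 2)*(a - 5)
(3) = (v)*(v^3 - 3*v^2) = v*(v - 3)*(v^2) = v^2*(v - 3)*(v)
(4) = (n)*(n^2 - 2*n) = n*(n - 2)*(n)
(5) = (w + 3)*(w^2 - 2*w) = w*(w + 3)*(w - 2)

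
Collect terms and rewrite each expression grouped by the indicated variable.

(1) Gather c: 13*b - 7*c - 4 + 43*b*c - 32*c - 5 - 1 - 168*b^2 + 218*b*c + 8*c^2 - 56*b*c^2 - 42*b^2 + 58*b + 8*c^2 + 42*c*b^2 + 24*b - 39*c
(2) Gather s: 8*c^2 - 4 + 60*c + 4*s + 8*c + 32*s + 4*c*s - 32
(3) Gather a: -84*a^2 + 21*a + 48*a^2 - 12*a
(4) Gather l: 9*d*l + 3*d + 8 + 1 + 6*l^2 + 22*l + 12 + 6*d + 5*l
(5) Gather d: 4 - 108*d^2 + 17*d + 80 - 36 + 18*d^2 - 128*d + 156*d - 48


(1) = -210*b^2 + 95*b + c^2*(16 - 56*b) + c*(42*b^2 + 261*b - 78) - 10
(2) = 8*c^2 + 68*c + s*(4*c + 36) - 36
(3) = -36*a^2 + 9*a
(4) = 9*d + 6*l^2 + l*(9*d + 27) + 21
(5) = -90*d^2 + 45*d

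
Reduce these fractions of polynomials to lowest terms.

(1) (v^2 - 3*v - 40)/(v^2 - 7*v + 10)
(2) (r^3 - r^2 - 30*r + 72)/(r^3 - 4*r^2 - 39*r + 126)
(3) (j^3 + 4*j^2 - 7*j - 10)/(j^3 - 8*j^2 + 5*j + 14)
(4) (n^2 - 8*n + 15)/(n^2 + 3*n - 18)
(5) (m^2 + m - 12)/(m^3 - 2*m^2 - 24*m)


(1) = (v^2 - 3*v - 40)/(v^2 - 7*v + 10)
(2) = (r - 4)/(r - 7)
(3) = (j + 5)/(j - 7)
(4) = (n - 5)/(n + 6)
(5) = (m - 3)/(m^2 - 6*m)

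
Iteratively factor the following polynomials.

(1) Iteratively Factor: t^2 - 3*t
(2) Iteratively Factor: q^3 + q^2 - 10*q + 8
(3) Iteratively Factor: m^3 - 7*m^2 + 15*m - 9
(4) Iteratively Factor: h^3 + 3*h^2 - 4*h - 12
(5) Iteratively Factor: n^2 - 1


(1) = (t - 3)*(t)
(2) = (q - 1)*(q^2 + 2*q - 8) = (q - 2)*(q - 1)*(q + 4)
(3) = (m - 3)*(m^2 - 4*m + 3) = (m - 3)^2*(m - 1)
(4) = (h + 2)*(h^2 + h - 6) = (h - 2)*(h + 2)*(h + 3)
(5) = (n - 1)*(n + 1)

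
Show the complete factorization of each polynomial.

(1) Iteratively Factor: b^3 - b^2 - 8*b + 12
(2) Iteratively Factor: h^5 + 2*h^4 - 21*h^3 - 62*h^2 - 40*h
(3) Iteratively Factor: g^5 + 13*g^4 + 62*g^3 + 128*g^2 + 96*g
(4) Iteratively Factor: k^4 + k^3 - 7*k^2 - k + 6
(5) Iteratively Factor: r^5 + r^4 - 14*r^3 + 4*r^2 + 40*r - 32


(1) = (b + 3)*(b^2 - 4*b + 4) = (b - 2)*(b + 3)*(b - 2)
(2) = (h + 1)*(h^4 + h^3 - 22*h^2 - 40*h) = (h - 5)*(h + 1)*(h^3 + 6*h^2 + 8*h) = (h - 5)*(h + 1)*(h + 4)*(h^2 + 2*h) = (h - 5)*(h + 1)*(h + 2)*(h + 4)*(h)
(3) = (g)*(g^4 + 13*g^3 + 62*g^2 + 128*g + 96) = g*(g + 2)*(g^3 + 11*g^2 + 40*g + 48) = g*(g + 2)*(g + 4)*(g^2 + 7*g + 12) = g*(g + 2)*(g + 3)*(g + 4)*(g + 4)
(4) = (k + 1)*(k^3 - 7*k + 6) = (k - 2)*(k + 1)*(k^2 + 2*k - 3) = (k - 2)*(k + 1)*(k + 3)*(k - 1)
(5) = (r - 1)*(r^4 + 2*r^3 - 12*r^2 - 8*r + 32) = (r - 2)*(r - 1)*(r^3 + 4*r^2 - 4*r - 16) = (r - 2)^2*(r - 1)*(r^2 + 6*r + 8) = (r - 2)^2*(r - 1)*(r + 2)*(r + 4)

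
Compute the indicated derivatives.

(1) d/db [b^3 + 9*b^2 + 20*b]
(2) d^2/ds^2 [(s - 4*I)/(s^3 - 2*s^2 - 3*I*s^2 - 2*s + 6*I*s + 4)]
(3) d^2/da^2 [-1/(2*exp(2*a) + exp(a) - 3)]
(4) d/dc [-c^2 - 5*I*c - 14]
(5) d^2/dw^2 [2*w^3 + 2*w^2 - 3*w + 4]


(1) = 3*b^2 + 18*b + 20
(2) = 2*((s - 4*I)*(-3*s^2 + 4*s + 6*I*s + 2 - 6*I)^2 + (-3*s^2 + 4*s + 6*I*s + (s - 4*I)*(-3*s + 2 + 3*I) + 2 - 6*I)*(s^3 - 2*s^2 - 3*I*s^2 - 2*s + 6*I*s + 4))/(s^3 - 2*s^2 - 3*I*s^2 - 2*s + 6*I*s + 4)^3
(3) = (-2*(4*exp(a) + 1)^2*exp(a) + (8*exp(a) + 1)*(2*exp(2*a) + exp(a) - 3))*exp(a)/(2*exp(2*a) + exp(a) - 3)^3
(4) = -2*c - 5*I
(5) = 12*w + 4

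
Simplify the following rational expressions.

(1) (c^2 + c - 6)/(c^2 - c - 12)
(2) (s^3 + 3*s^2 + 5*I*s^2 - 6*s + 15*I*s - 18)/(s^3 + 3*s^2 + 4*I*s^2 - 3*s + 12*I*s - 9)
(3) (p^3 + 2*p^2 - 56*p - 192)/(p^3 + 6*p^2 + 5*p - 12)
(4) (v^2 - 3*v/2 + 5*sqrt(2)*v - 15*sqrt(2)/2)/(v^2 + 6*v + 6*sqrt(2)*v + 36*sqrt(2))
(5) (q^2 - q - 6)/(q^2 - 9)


(1) = (c - 2)/(c - 4)
(2) = (s + 2*I)/(s + I)
(3) = (p^2 - 2*p - 48)/(p^2 + 2*p - 3)
(4) = (2*v^2 + v*(-3 + 10*sqrt(2)) - 15*sqrt(2))/(2*v^2 + v*(12 + 12*sqrt(2)) + 72*sqrt(2))
(5) = (q + 2)/(q + 3)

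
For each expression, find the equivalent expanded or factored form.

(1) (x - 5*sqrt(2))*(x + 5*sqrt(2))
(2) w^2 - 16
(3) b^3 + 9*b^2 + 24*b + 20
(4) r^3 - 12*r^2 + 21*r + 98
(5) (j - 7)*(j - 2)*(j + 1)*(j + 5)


(1) = x^2 - 50
(2) = (w - 4)*(w + 4)
(3) = (b + 2)^2*(b + 5)
(4) = (r - 7)^2*(r + 2)
(5) = j^4 - 3*j^3 - 35*j^2 + 39*j + 70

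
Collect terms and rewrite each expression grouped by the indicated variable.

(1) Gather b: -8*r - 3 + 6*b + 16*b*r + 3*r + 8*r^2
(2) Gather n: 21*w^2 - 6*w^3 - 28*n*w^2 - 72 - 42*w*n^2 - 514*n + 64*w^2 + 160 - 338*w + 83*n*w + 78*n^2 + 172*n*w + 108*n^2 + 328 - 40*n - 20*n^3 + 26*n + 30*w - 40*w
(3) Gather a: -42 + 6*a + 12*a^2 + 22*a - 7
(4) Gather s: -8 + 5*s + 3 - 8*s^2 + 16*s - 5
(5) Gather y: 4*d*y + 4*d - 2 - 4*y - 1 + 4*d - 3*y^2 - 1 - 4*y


(1) = b*(16*r + 6) + 8*r^2 - 5*r - 3
(2) = -20*n^3 + n^2*(186 - 42*w) + n*(-28*w^2 + 255*w - 528) - 6*w^3 + 85*w^2 - 348*w + 416
(3) = 12*a^2 + 28*a - 49
(4) = -8*s^2 + 21*s - 10
(5) = 8*d - 3*y^2 + y*(4*d - 8) - 4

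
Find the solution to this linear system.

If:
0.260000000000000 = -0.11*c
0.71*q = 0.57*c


Then:
c = -2.36
q = -1.90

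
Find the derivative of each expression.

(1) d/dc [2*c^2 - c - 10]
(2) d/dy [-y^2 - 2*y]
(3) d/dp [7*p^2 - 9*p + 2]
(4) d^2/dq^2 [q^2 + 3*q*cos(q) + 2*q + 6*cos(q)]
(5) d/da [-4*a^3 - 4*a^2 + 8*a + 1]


(1) = 4*c - 1
(2) = -2*y - 2
(3) = 14*p - 9
(4) = -3*q*cos(q) - 6*sqrt(2)*sin(q + pi/4) + 2
(5) = -12*a^2 - 8*a + 8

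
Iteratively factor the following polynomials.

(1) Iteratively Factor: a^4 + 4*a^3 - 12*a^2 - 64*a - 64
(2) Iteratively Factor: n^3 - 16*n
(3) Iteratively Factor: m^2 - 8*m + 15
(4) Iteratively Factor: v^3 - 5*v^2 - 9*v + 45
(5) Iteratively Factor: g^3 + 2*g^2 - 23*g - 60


(1) = (a + 4)*(a^3 - 12*a - 16) = (a + 2)*(a + 4)*(a^2 - 2*a - 8) = (a + 2)^2*(a + 4)*(a - 4)
(2) = (n + 4)*(n^2 - 4*n) = n*(n + 4)*(n - 4)
(3) = (m - 3)*(m - 5)
(4) = (v + 3)*(v^2 - 8*v + 15) = (v - 5)*(v + 3)*(v - 3)
(5) = (g + 4)*(g^2 - 2*g - 15) = (g - 5)*(g + 4)*(g + 3)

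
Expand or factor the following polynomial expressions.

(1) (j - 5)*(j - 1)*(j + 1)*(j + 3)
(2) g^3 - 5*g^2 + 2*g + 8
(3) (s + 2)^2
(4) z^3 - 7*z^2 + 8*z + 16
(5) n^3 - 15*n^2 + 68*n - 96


(1) = j^4 - 2*j^3 - 16*j^2 + 2*j + 15
(2) = (g - 4)*(g - 2)*(g + 1)
(3) = s^2 + 4*s + 4
(4) = (z - 4)^2*(z + 1)
(5) = (n - 8)*(n - 4)*(n - 3)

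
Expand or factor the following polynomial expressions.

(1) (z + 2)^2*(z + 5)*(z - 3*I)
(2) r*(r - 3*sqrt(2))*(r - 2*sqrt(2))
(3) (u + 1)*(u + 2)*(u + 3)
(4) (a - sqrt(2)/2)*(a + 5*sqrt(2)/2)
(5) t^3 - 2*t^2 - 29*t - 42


(1) = z^4 + 9*z^3 - 3*I*z^3 + 24*z^2 - 27*I*z^2 + 20*z - 72*I*z - 60*I
(2) = r^3 - 5*sqrt(2)*r^2 + 12*r
(3) = u^3 + 6*u^2 + 11*u + 6
(4) = a^2 + 2*sqrt(2)*a - 5/2
(5) = (t - 7)*(t + 2)*(t + 3)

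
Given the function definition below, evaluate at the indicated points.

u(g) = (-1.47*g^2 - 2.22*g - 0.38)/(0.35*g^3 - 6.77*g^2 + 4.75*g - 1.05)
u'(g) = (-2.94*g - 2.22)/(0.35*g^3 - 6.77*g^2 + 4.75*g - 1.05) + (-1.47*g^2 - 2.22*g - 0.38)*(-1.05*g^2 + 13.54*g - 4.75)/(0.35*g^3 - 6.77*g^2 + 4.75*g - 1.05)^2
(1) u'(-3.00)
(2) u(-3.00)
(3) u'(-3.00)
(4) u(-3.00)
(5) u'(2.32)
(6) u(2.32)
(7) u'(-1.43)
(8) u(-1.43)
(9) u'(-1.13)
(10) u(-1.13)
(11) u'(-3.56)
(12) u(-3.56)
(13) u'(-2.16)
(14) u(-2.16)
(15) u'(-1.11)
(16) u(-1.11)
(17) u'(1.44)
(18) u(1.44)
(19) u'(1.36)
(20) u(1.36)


(1) = -0.03
(2) = 0.08
(3) = -0.03
(4) = 0.08
(5) = -0.17
(6) = 0.61
(7) = -0.08
(8) = 0.01
(9) = -0.09
(10) = -0.02
(11) = -0.02
(12) = 0.09
(13) = -0.04
(14) = 0.05
(15) = -0.09
(16) = -0.02
(17) = -0.71
(18) = 0.92
(19) = -0.85
(20) = 0.98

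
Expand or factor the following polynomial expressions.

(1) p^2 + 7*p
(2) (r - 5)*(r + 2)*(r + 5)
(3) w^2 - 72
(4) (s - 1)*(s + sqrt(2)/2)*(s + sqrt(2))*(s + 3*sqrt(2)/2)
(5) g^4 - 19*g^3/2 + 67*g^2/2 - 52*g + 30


(1) = p*(p + 7)
(2) = r^3 + 2*r^2 - 25*r - 50
(3) = (w - 6*sqrt(2))*(w + 6*sqrt(2))
(4) = s^4 - s^3 + 3*sqrt(2)*s^3 - 3*sqrt(2)*s^2 + 11*s^2/2 - 11*s/2 + 3*sqrt(2)*s/2 - 3*sqrt(2)/2
(5) = (g - 3)*(g - 5/2)*(g - 2)^2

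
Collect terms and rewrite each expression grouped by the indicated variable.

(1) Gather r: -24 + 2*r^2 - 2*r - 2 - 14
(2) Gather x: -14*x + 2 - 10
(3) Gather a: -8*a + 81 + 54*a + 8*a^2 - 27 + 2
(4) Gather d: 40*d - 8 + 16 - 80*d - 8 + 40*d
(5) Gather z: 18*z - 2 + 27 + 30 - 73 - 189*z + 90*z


(1) = 2*r^2 - 2*r - 40
(2) = -14*x - 8
(3) = 8*a^2 + 46*a + 56
(4) = 0
(5) = -81*z - 18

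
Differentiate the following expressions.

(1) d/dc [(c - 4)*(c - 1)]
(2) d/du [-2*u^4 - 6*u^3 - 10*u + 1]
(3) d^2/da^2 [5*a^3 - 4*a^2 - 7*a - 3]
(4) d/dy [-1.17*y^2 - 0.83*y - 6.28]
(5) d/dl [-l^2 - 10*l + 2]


(1) = 2*c - 5
(2) = -8*u^3 - 18*u^2 - 10
(3) = 30*a - 8
(4) = -2.34*y - 0.83
(5) = -2*l - 10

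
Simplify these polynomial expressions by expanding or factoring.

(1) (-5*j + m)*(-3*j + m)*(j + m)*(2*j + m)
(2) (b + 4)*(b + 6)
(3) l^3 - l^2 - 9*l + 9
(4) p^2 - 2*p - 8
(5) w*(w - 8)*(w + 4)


(1) = 30*j^4 + 29*j^3*m - 7*j^2*m^2 - 5*j*m^3 + m^4
(2) = b^2 + 10*b + 24
(3) = (l - 3)*(l - 1)*(l + 3)
(4) = (p - 4)*(p + 2)
(5) = w^3 - 4*w^2 - 32*w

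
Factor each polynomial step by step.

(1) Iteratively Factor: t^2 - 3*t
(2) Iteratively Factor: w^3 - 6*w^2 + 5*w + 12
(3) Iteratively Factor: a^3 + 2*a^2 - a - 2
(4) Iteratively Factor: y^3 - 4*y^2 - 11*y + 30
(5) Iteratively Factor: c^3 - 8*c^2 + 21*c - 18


(1) = (t - 3)*(t)
(2) = (w - 3)*(w^2 - 3*w - 4) = (w - 3)*(w + 1)*(w - 4)
(3) = (a - 1)*(a^2 + 3*a + 2) = (a - 1)*(a + 2)*(a + 1)
(4) = (y - 5)*(y^2 + y - 6) = (y - 5)*(y - 2)*(y + 3)
(5) = (c - 3)*(c^2 - 5*c + 6) = (c - 3)^2*(c - 2)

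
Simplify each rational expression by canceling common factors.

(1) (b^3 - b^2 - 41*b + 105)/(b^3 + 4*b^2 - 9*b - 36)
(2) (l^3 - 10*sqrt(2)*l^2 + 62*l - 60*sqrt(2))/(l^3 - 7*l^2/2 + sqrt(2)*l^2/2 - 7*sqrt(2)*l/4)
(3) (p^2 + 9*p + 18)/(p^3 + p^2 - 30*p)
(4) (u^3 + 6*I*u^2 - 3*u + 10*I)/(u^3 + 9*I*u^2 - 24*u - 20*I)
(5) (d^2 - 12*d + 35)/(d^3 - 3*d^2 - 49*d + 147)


(1) = (b^2 + 2*b - 35)/(b^2 + 7*b + 12)
(2) = (4*l^3 - 40*sqrt(2)*l^2 + 248*l - 240*sqrt(2))/(4*l^3 + l^2*(-14 + 2*sqrt(2)) - 7*sqrt(2)*l)
(3) = (p + 3)/(p^2 - 5*p)
(4) = (u - I)/(u + 2*I)
(5) = (d - 5)/(d^2 + 4*d - 21)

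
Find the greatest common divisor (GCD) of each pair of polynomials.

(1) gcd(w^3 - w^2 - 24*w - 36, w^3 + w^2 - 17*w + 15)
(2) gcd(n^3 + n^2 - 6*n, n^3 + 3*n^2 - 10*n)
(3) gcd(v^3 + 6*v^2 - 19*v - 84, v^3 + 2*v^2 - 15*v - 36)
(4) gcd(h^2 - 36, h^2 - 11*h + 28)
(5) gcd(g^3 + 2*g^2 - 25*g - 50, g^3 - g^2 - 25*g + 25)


(1) = gcd((w - 6)*(w + 2)*(w + 3), (w - 3)*(w - 1)*(w + 5)) = 1
(2) = gcd(n*(n - 2)*(n + 3), n*(n - 2)*(n + 5)) = n^2 - 2*n
(3) = gcd((v - 4)*(v + 3)*(v + 7), (v - 4)*(v + 3)^2) = v^2 - v - 12
(4) = 1
(5) = g^2 - 25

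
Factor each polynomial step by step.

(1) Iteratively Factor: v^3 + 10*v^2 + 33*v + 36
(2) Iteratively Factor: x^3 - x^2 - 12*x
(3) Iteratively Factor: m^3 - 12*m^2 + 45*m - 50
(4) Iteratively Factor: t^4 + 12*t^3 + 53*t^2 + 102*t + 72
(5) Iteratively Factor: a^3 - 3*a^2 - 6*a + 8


(1) = (v + 3)*(v^2 + 7*v + 12) = (v + 3)^2*(v + 4)
(2) = (x - 4)*(x^2 + 3*x) = (x - 4)*(x + 3)*(x)
(3) = (m - 5)*(m^2 - 7*m + 10) = (m - 5)*(m - 2)*(m - 5)
(4) = (t + 3)*(t^3 + 9*t^2 + 26*t + 24) = (t + 3)^2*(t^2 + 6*t + 8) = (t + 3)^2*(t + 4)*(t + 2)
(5) = (a + 2)*(a^2 - 5*a + 4) = (a - 1)*(a + 2)*(a - 4)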